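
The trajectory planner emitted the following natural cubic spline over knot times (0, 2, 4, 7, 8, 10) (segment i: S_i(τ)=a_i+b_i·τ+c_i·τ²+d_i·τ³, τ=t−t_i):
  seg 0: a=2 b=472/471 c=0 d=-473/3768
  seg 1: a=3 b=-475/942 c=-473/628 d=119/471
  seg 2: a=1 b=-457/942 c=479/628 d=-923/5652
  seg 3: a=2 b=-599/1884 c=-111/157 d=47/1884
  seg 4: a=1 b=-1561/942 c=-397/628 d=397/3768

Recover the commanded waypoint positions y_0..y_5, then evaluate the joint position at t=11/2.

y_0=2 y_1=3 y_2=1 y_3=2 y_4=1 y_5=-4
S(11/2) = 7221/5024

y_0 = S_0(0) = a_0 = 2
y_1 = S_1(0) = a_1 = 3
y_2 = S_2(0) = a_2 = 1
y_3 = S_3(0) = a_3 = 2
y_4 = S_4(0) = a_4 = 1
y_5 = S_4(2) = -4
t_q=11/2 is in segment 2 (τ=3/2); S_2(τ)=7221/5024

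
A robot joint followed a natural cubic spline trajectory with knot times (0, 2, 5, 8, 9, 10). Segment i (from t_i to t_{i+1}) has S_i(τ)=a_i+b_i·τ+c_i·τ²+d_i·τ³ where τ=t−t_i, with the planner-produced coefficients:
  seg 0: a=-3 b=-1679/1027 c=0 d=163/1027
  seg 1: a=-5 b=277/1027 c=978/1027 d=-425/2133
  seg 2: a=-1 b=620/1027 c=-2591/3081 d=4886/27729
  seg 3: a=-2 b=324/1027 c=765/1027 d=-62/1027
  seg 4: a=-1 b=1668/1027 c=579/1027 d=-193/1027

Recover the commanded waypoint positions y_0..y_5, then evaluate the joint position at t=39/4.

y_0 = S_0(0) = a_0 = -3
y_1 = S_1(0) = a_1 = -5
y_2 = S_2(0) = a_2 = -1
y_3 = S_3(0) = a_3 = -2
y_4 = S_4(0) = a_4 = -1
y_5 = S_4(1) = 1
t_q=39/4 is in segment 4 (τ=3/4); S_4(τ)=29969/65728

y_0=-3 y_1=-5 y_2=-1 y_3=-2 y_4=-1 y_5=1
S(39/4) = 29969/65728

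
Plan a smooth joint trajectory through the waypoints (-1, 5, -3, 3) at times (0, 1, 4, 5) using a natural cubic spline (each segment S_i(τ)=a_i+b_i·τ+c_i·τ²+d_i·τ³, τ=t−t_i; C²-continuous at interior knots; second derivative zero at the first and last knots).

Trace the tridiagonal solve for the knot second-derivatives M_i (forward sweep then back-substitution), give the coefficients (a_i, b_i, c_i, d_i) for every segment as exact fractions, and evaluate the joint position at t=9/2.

  seg 0: a=-1 b=116/15 c=0 d=-26/15
  seg 1: a=5 b=38/15 c=-26/5 d=52/45
  seg 2: a=-3 b=38/15 c=26/5 d=-26/15
S(9/2) = -13/20

Δ: Δ0=6, Δ1=-8/3, Δ2=6
row 1: diag=8, rhs=-52; c'=3/8, d'=-13/2
row 2: denom=8−3·3/8=55/8; d'=(52−3·-13/2)/(55/8)=52/5
back: M2=52/5
back: M1=-13/2−3/8·52/5=-52/5
M: M0=0, M1=-52/5, M2=52/5, M3=0
seg 0: a=-1, c=M0/2=0, d=(M1−M0)/(6·1)=-26/15, b=Δ0−h0·(2M0+M1)/6=116/15
seg 1: a=5, c=M1/2=-26/5, d=(M2−M1)/(6·3)=52/45, b=Δ1−h1·(2M1+M2)/6=38/15
seg 2: a=-3, c=M2/2=26/5, d=(M3−M2)/(6·1)=-26/15, b=Δ2−h2·(2M2+M3)/6=38/15
t_q=9/2 → seg 2, τ=1/2; S=-3+38/15·τ+26/5·τ²+-26/15·τ³=-13/20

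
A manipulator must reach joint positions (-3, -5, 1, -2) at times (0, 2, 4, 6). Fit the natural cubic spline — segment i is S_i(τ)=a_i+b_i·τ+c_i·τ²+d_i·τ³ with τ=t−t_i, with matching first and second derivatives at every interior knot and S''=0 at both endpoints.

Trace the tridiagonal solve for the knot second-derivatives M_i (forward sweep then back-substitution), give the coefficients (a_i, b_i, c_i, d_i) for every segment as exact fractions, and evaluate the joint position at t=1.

Δ: Δ0=-1, Δ1=3, Δ2=-3/2
row 1: diag=8, rhs=24; c'=1/4, d'=3
row 2: denom=8−2·1/4=15/2; d'=(-27−2·3)/(15/2)=-22/5
back: M2=-22/5
back: M1=3−1/4·-22/5=41/10
M: M0=0, M1=41/10, M2=-22/5, M3=0
seg 0: a=-3, c=M0/2=0, d=(M1−M0)/(6·2)=41/120, b=Δ0−h0·(2M0+M1)/6=-71/30
seg 1: a=-5, c=M1/2=41/20, d=(M2−M1)/(6·2)=-17/24, b=Δ1−h1·(2M1+M2)/6=26/15
seg 2: a=1, c=M2/2=-11/5, d=(M3−M2)/(6·2)=11/30, b=Δ2−h2·(2M2+M3)/6=43/30
t_q=1 → seg 0, τ=1; S=-3+-71/30·τ+0·τ²+41/120·τ³=-201/40

  seg 0: a=-3 b=-71/30 c=0 d=41/120
  seg 1: a=-5 b=26/15 c=41/20 d=-17/24
  seg 2: a=1 b=43/30 c=-11/5 d=11/30
S(1) = -201/40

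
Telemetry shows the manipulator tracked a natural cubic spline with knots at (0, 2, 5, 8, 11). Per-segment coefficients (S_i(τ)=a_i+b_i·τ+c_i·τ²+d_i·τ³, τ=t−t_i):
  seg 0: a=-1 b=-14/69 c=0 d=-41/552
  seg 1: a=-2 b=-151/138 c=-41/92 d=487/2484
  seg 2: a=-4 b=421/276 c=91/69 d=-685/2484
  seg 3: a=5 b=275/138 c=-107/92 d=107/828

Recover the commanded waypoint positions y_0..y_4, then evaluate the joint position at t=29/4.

y_0=-1 y_1=-2 y_2=-4 y_3=5 y_4=4
S(29/4) = 17473/5888

y_0 = S_0(0) = a_0 = -1
y_1 = S_1(0) = a_1 = -2
y_2 = S_2(0) = a_2 = -4
y_3 = S_3(0) = a_3 = 5
y_4 = S_3(3) = 4
t_q=29/4 is in segment 2 (τ=9/4); S_2(τ)=17473/5888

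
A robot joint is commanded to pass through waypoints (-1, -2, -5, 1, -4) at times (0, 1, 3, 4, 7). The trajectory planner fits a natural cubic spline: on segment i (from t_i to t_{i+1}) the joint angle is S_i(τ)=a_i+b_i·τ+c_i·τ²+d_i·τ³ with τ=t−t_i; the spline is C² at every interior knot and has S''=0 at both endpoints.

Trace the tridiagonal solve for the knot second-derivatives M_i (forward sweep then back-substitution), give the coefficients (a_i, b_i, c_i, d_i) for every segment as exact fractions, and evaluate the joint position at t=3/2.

  seg 0: a=-1 b=-547/1500 c=0 d=-953/1500
  seg 1: a=-2 b=-1703/750 c=-953/500 d=3437/3000
  seg 2: a=-5 b=289/75 c=621/125 d=-1058/375
  seg 3: a=1 b=1997/375 c=-437/125 d=437/1125
S(3/2) = -27749/8000

Δ: Δ0=-1, Δ1=-3/2, Δ2=6, Δ3=-5/3
row 1: diag=6, rhs=-3; c'=1/3, d'=-1/2
row 2: denom=6−2·1/3=16/3; d'=(45−2·-1/2)/(16/3)=69/8
row 3: denom=8−1·3/16=125/16; d'=(-46−1·69/8)/(125/16)=-874/125
back: M3=-874/125
back: M2=69/8−3/16·-874/125=1242/125
back: M1=-1/2−1/3·1242/125=-953/250
M: M0=0, M1=-953/250, M2=1242/125, M3=-874/125, M4=0
seg 0: a=-1, c=M0/2=0, d=(M1−M0)/(6·1)=-953/1500, b=Δ0−h0·(2M0+M1)/6=-547/1500
seg 1: a=-2, c=M1/2=-953/500, d=(M2−M1)/(6·2)=3437/3000, b=Δ1−h1·(2M1+M2)/6=-1703/750
seg 2: a=-5, c=M2/2=621/125, d=(M3−M2)/(6·1)=-1058/375, b=Δ2−h2·(2M2+M3)/6=289/75
seg 3: a=1, c=M3/2=-437/125, d=(M4−M3)/(6·3)=437/1125, b=Δ3−h3·(2M3+M4)/6=1997/375
t_q=3/2 → seg 1, τ=1/2; S=-2+-1703/750·τ+-953/500·τ²+3437/3000·τ³=-27749/8000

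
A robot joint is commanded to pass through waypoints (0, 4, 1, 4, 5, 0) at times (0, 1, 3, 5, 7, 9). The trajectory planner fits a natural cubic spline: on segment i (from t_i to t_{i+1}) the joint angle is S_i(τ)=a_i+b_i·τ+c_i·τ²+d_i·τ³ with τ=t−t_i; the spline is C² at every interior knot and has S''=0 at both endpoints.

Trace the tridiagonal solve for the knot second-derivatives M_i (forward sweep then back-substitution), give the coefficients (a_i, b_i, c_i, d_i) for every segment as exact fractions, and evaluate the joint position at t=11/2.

Δ: Δ0=4, Δ1=-3/2, Δ2=3/2, Δ3=1/2, Δ4=-5/2
row 1: diag=6, rhs=-33; c'=1/3, d'=-11/2
row 2: denom=8−2·1/3=22/3; d'=(18−2·-11/2)/(22/3)=87/22
row 3: denom=8−2·3/11=82/11; d'=(-6−2·87/22)/(82/11)=-153/82
row 4: denom=8−2·11/41=306/41; d'=(-18−2·-153/82)/(306/41)=-65/34
back: M4=-65/34
back: M3=-153/82−11/41·-65/34=-23/17
back: M2=87/22−3/11·-23/17=147/34
back: M1=-11/2−1/3·147/34=-118/17
M: M0=0, M1=-118/17, M2=147/34, M3=-23/17, M4=-65/34, M5=0
seg 0: a=0, c=M0/2=0, d=(M1−M0)/(6·1)=-59/51, b=Δ0−h0·(2M0+M1)/6=263/51
seg 1: a=4, c=M1/2=-59/17, d=(M2−M1)/(6·2)=383/408, b=Δ1−h1·(2M1+M2)/6=86/51
seg 2: a=1, c=M2/2=147/68, d=(M3−M2)/(6·2)=-193/408, b=Δ2−h2·(2M2+M3)/6=-95/102
seg 3: a=4, c=M3/2=-23/34, d=(M4−M3)/(6·2)=-19/408, b=Δ3−h3·(2M3+M4)/6=104/51
seg 4: a=5, c=M4/2=-65/68, d=(M5−M4)/(6·2)=65/408, b=Δ4−h4·(2M4+M5)/6=-125/102
t_q=11/2 → seg 3, τ=1/2; S=4+104/51·τ+-23/34·τ²+-19/408·τ³=5271/1088

  seg 0: a=0 b=263/51 c=0 d=-59/51
  seg 1: a=4 b=86/51 c=-59/17 d=383/408
  seg 2: a=1 b=-95/102 c=147/68 d=-193/408
  seg 3: a=4 b=104/51 c=-23/34 d=-19/408
  seg 4: a=5 b=-125/102 c=-65/68 d=65/408
S(11/2) = 5271/1088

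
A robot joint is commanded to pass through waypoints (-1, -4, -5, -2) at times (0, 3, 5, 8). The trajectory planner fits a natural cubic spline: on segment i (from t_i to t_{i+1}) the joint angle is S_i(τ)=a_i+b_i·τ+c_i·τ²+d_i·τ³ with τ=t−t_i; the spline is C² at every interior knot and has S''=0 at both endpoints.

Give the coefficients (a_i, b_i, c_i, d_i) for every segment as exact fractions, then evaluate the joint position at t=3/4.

  seg 0: a=-1 b=-17/16 c=0 d=1/144
  seg 1: a=-4 b=-7/8 c=1/16 d=1/16
  seg 2: a=-5 b=1/8 c=7/16 d=-7/144
S(3/4) = -1837/1024

Δ: Δ0=-1, Δ1=-1/2, Δ2=1
row 1: diag=10, rhs=3; c'=1/5, d'=3/10
row 2: denom=10−2·1/5=48/5; d'=(9−2·3/10)/(48/5)=7/8
back: M2=7/8
back: M1=3/10−1/5·7/8=1/8
M: M0=0, M1=1/8, M2=7/8, M3=0
seg 0: a=-1, c=M0/2=0, d=(M1−M0)/(6·3)=1/144, b=Δ0−h0·(2M0+M1)/6=-17/16
seg 1: a=-4, c=M1/2=1/16, d=(M2−M1)/(6·2)=1/16, b=Δ1−h1·(2M1+M2)/6=-7/8
seg 2: a=-5, c=M2/2=7/16, d=(M3−M2)/(6·3)=-7/144, b=Δ2−h2·(2M2+M3)/6=1/8
t_q=3/4 → seg 0, τ=3/4; S=-1+-17/16·τ+0·τ²+1/144·τ³=-1837/1024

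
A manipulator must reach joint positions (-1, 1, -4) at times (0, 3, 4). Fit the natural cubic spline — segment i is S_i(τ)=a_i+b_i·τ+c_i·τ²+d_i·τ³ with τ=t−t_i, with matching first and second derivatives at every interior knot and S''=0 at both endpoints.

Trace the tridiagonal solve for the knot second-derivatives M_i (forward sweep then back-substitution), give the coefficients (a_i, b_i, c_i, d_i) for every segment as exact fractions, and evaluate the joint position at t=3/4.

Δ: Δ0=2/3, Δ1=-5
row 1: diag=8, rhs=-34; c'=1/8, d'=-17/4
back: M1=-17/4
M: M0=0, M1=-17/4, M2=0
seg 0: a=-1, c=M0/2=0, d=(M1−M0)/(6·3)=-17/72, b=Δ0−h0·(2M0+M1)/6=67/24
seg 1: a=1, c=M1/2=-17/8, d=(M2−M1)/(6·1)=17/24, b=Δ1−h1·(2M1+M2)/6=-43/12
t_q=3/4 → seg 0, τ=3/4; S=-1+67/24·τ+0·τ²+-17/72·τ³=509/512

  seg 0: a=-1 b=67/24 c=0 d=-17/72
  seg 1: a=1 b=-43/12 c=-17/8 d=17/24
S(3/4) = 509/512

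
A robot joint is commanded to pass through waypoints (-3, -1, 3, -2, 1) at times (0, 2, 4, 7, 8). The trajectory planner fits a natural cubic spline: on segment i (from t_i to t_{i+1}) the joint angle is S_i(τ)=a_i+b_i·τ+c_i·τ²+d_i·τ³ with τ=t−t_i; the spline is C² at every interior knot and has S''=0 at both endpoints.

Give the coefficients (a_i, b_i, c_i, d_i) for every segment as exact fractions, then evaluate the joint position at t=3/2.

  seg 0: a=-3 b=331/804 c=0 d=473/3216
  seg 1: a=-1 b=875/402 c=473/536 d=-1561/3216
  seg 2: a=3 b=-95/804 c=-136/67 d=1217/2412
  seg 3: a=-2 b=533/402 c=673/268 d=-673/804
S(3/2) = -16175/8576

Δ: Δ0=1, Δ1=2, Δ2=-5/3, Δ3=3
row 1: diag=8, rhs=6; c'=1/4, d'=3/4
row 2: denom=10−2·1/4=19/2; d'=(-22−2·3/4)/(19/2)=-47/19
row 3: denom=8−3·6/19=134/19; d'=(28−3·-47/19)/(134/19)=673/134
back: M3=673/134
back: M2=-47/19−6/19·673/134=-272/67
back: M1=3/4−1/4·-272/67=473/268
M: M0=0, M1=473/268, M2=-272/67, M3=673/134, M4=0
seg 0: a=-3, c=M0/2=0, d=(M1−M0)/(6·2)=473/3216, b=Δ0−h0·(2M0+M1)/6=331/804
seg 1: a=-1, c=M1/2=473/536, d=(M2−M1)/(6·2)=-1561/3216, b=Δ1−h1·(2M1+M2)/6=875/402
seg 2: a=3, c=M2/2=-136/67, d=(M3−M2)/(6·3)=1217/2412, b=Δ2−h2·(2M2+M3)/6=-95/804
seg 3: a=-2, c=M3/2=673/268, d=(M4−M3)/(6·1)=-673/804, b=Δ3−h3·(2M3+M4)/6=533/402
t_q=3/2 → seg 0, τ=3/2; S=-3+331/804·τ+0·τ²+473/3216·τ³=-16175/8576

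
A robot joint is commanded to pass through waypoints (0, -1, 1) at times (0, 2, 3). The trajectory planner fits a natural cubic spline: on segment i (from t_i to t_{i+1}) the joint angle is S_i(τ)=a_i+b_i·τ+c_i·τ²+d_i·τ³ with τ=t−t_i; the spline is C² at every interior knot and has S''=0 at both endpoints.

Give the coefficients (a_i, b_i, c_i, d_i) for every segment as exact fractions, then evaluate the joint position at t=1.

  seg 0: a=0 b=-4/3 c=0 d=5/24
  seg 1: a=-1 b=7/6 c=5/4 d=-5/12
S(1) = -9/8

Δ: Δ0=-1/2, Δ1=2
row 1: diag=6, rhs=15; c'=1/6, d'=5/2
back: M1=5/2
M: M0=0, M1=5/2, M2=0
seg 0: a=0, c=M0/2=0, d=(M1−M0)/(6·2)=5/24, b=Δ0−h0·(2M0+M1)/6=-4/3
seg 1: a=-1, c=M1/2=5/4, d=(M2−M1)/(6·1)=-5/12, b=Δ1−h1·(2M1+M2)/6=7/6
t_q=1 → seg 0, τ=1; S=0+-4/3·τ+0·τ²+5/24·τ³=-9/8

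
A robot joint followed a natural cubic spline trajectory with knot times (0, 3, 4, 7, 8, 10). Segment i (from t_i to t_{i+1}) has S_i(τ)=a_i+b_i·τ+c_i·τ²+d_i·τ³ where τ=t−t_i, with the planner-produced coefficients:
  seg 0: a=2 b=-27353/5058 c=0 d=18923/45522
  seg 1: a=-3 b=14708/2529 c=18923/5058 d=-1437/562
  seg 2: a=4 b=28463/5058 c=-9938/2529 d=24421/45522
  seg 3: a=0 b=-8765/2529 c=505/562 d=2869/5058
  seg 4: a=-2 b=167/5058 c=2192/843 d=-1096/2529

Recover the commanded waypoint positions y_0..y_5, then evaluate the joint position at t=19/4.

y_0 = S_0(0) = a_0 = 2
y_1 = S_1(0) = a_1 = -3
y_2 = S_2(0) = a_2 = 4
y_3 = S_3(0) = a_3 = 0
y_4 = S_4(0) = a_4 = -2
y_5 = S_4(2) = 5
t_q=19/4 is in segment 2 (τ=3/4); S_2(τ)=224311/35968

y_0=2 y_1=-3 y_2=4 y_3=0 y_4=-2 y_5=5
S(19/4) = 224311/35968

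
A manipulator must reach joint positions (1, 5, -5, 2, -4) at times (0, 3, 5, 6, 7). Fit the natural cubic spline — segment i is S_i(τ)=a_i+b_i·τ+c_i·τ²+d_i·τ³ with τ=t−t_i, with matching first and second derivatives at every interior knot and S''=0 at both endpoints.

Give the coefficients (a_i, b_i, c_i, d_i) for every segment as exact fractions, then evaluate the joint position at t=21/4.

Δ: Δ0=4/3, Δ1=-5, Δ2=7, Δ3=-6
row 1: diag=10, rhs=-38; c'=1/5, d'=-19/5
row 2: denom=6−2·1/5=28/5; d'=(72−2·-19/5)/(28/5)=199/14
row 3: denom=4−1·5/28=107/28; d'=(-78−1·199/14)/(107/28)=-2582/107
back: M3=-2582/107
back: M2=199/14−5/28·-2582/107=1982/107
back: M1=-19/5−1/5·1982/107=-803/107
M: M0=0, M1=-803/107, M2=1982/107, M3=-2582/107, M4=0
seg 0: a=1, c=M0/2=0, d=(M1−M0)/(6·3)=-803/1926, b=Δ0−h0·(2M0+M1)/6=3265/642
seg 1: a=5, c=M1/2=-803/214, d=(M2−M1)/(6·2)=2785/1284, b=Δ1−h1·(2M1+M2)/6=-1981/321
seg 2: a=-5, c=M2/2=991/107, d=(M3−M2)/(6·1)=-2282/321, b=Δ2−h2·(2M2+M3)/6=1556/321
seg 3: a=2, c=M3/2=-1291/107, d=(M4−M3)/(6·1)=1291/321, b=Δ3−h3·(2M3+M4)/6=656/321
t_q=21/4 → seg 2, τ=1/4; S=-5+1556/321·τ+991/107·τ²+-2282/321·τ³=-11369/3424

  seg 0: a=1 b=3265/642 c=0 d=-803/1926
  seg 1: a=5 b=-1981/321 c=-803/214 d=2785/1284
  seg 2: a=-5 b=1556/321 c=991/107 d=-2282/321
  seg 3: a=2 b=656/321 c=-1291/107 d=1291/321
S(21/4) = -11369/3424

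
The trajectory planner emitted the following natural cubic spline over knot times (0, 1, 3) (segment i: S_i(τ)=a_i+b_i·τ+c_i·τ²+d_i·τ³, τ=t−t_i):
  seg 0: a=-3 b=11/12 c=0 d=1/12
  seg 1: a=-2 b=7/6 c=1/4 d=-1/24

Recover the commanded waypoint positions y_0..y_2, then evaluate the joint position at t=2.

y_0=-3 y_1=-2 y_2=1
S(2) = -5/8

y_0 = S_0(0) = a_0 = -3
y_1 = S_1(0) = a_1 = -2
y_2 = S_1(2) = 1
t_q=2 is in segment 1 (τ=1); S_1(τ)=-5/8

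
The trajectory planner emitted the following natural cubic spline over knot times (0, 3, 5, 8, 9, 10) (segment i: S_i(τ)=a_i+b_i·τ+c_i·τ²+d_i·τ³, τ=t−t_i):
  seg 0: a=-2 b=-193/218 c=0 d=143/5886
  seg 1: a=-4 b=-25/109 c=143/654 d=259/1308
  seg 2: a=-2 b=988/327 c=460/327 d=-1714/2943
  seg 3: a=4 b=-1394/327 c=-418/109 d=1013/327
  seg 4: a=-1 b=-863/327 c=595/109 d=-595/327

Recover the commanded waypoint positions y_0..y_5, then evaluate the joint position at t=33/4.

y_0 = S_0(0) = a_0 = -2
y_1 = S_1(0) = a_1 = -4
y_2 = S_2(0) = a_2 = -2
y_3 = S_3(0) = a_3 = 4
y_4 = S_4(0) = a_4 = -1
y_5 = S_4(1) = 0
t_q=33/4 is in segment 3 (τ=1/4); S_3(τ)=19135/6976

y_0=-2 y_1=-4 y_2=-2 y_3=4 y_4=-1 y_5=0
S(33/4) = 19135/6976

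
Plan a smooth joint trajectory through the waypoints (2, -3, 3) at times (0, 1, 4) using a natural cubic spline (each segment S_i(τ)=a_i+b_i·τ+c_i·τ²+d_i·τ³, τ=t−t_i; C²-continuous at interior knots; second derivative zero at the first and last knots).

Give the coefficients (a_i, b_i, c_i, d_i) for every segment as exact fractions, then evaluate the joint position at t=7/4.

Δ: Δ0=-5, Δ1=2
row 1: diag=8, rhs=42; c'=3/8, d'=21/4
back: M1=21/4
M: M0=0, M1=21/4, M2=0
seg 0: a=2, c=M0/2=0, d=(M1−M0)/(6·1)=7/8, b=Δ0−h0·(2M0+M1)/6=-47/8
seg 1: a=-3, c=M1/2=21/8, d=(M2−M1)/(6·3)=-7/24, b=Δ1−h1·(2M1+M2)/6=-13/4
t_q=7/4 → seg 1, τ=3/4; S=-3+-13/4·τ+21/8·τ²+-7/24·τ³=-2091/512

  seg 0: a=2 b=-47/8 c=0 d=7/8
  seg 1: a=-3 b=-13/4 c=21/8 d=-7/24
S(7/4) = -2091/512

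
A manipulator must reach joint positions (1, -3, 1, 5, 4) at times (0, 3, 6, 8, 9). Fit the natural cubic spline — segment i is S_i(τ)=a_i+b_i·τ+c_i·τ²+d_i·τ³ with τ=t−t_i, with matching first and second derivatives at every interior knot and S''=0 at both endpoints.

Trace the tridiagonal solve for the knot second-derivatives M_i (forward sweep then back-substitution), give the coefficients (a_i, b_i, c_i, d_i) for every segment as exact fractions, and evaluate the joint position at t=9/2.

Δ: Δ0=-4/3, Δ1=4/3, Δ2=2, Δ3=-1
row 1: diag=12, rhs=16; c'=1/4, d'=4/3
row 2: denom=10−3·1/4=37/4; d'=(4−3·4/3)/(37/4)=0
row 3: denom=6−2·8/37=206/37; d'=(-18−2·0)/(206/37)=-333/103
back: M3=-333/103
back: M2=0−8/37·-333/103=72/103
back: M1=4/3−1/4·72/103=358/309
M: M0=0, M1=358/309, M2=72/103, M3=-333/103, M4=0
seg 0: a=1, c=M0/2=0, d=(M1−M0)/(6·3)=179/2781, b=Δ0−h0·(2M0+M1)/6=-197/103
seg 1: a=-3, c=M1/2=179/309, d=(M2−M1)/(6·3)=-71/2781, b=Δ1−h1·(2M1+M2)/6=-18/103
seg 2: a=1, c=M2/2=36/103, d=(M3−M2)/(6·2)=-135/412, b=Δ2−h2·(2M2+M3)/6=269/103
seg 3: a=5, c=M3/2=-333/206, d=(M4−M3)/(6·1)=111/206, b=Δ3−h3·(2M3+M4)/6=8/103
t_q=9/2 → seg 1, τ=3/2; S=-3+-18/103·τ+179/309·τ²+-71/2781·τ³=-1685/824

  seg 0: a=1 b=-197/103 c=0 d=179/2781
  seg 1: a=-3 b=-18/103 c=179/309 d=-71/2781
  seg 2: a=1 b=269/103 c=36/103 d=-135/412
  seg 3: a=5 b=8/103 c=-333/206 d=111/206
S(9/2) = -1685/824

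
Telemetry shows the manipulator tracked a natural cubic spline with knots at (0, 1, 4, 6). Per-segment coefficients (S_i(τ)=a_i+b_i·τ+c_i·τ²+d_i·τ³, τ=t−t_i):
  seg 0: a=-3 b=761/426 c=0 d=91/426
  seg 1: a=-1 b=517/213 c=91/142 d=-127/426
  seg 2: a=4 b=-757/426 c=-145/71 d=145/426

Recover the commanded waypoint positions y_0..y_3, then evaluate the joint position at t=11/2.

y_0=-3 y_1=-1 y_2=4 y_3=-5
S(11/2) = -2399/1136

y_0 = S_0(0) = a_0 = -3
y_1 = S_1(0) = a_1 = -1
y_2 = S_2(0) = a_2 = 4
y_3 = S_2(2) = -5
t_q=11/2 is in segment 2 (τ=3/2); S_2(τ)=-2399/1136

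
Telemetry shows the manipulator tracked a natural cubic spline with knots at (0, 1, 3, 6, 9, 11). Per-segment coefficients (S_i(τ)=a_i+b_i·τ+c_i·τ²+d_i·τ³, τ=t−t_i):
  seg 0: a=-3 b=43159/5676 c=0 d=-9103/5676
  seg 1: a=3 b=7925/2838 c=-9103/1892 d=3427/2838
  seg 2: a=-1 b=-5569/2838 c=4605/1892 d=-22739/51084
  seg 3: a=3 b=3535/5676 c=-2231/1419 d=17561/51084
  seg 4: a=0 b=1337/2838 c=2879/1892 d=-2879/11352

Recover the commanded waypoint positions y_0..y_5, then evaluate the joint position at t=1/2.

y_0=-3 y_1=3 y_2=-1 y_3=3 y_4=0 y_5=5
S(1/2) = 9103/15136

y_0 = S_0(0) = a_0 = -3
y_1 = S_1(0) = a_1 = 3
y_2 = S_2(0) = a_2 = -1
y_3 = S_3(0) = a_3 = 3
y_4 = S_4(0) = a_4 = 0
y_5 = S_4(2) = 5
t_q=1/2 is in segment 0 (τ=1/2); S_0(τ)=9103/15136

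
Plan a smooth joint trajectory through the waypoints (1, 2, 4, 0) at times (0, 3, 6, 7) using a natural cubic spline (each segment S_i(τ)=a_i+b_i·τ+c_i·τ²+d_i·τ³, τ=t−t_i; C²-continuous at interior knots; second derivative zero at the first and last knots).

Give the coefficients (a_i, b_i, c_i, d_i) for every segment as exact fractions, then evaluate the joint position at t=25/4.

  seg 0: a=1 b=-7/29 c=0 d=50/783
  seg 1: a=2 b=43/29 c=50/87 d=-221/783
  seg 2: a=4 b=-78/29 c=-57/29 d=19/29
S(25/4) = 5967/1856

Δ: Δ0=1/3, Δ1=2/3, Δ2=-4
row 1: diag=12, rhs=2; c'=1/4, d'=1/6
row 2: denom=8−3·1/4=29/4; d'=(-28−3·1/6)/(29/4)=-114/29
back: M2=-114/29
back: M1=1/6−1/4·-114/29=100/87
M: M0=0, M1=100/87, M2=-114/29, M3=0
seg 0: a=1, c=M0/2=0, d=(M1−M0)/(6·3)=50/783, b=Δ0−h0·(2M0+M1)/6=-7/29
seg 1: a=2, c=M1/2=50/87, d=(M2−M1)/(6·3)=-221/783, b=Δ1−h1·(2M1+M2)/6=43/29
seg 2: a=4, c=M2/2=-57/29, d=(M3−M2)/(6·1)=19/29, b=Δ2−h2·(2M2+M3)/6=-78/29
t_q=25/4 → seg 2, τ=1/4; S=4+-78/29·τ+-57/29·τ²+19/29·τ³=5967/1856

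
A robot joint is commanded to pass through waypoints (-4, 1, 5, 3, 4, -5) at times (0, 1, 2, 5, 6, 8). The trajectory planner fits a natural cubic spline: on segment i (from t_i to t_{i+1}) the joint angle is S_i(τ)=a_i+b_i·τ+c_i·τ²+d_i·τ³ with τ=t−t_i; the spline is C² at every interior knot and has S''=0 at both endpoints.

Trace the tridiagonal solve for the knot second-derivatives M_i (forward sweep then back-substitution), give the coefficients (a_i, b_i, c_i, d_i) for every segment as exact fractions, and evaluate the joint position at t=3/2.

  seg 0: a=-4 b=37567/7446 c=0 d=-337/7446
  seg 1: a=1 b=18278/3723 c=-337/2482 d=-5761/7446
  seg 2: a=5 b=17251/7446 c=-3049/1241 d=10889/22338
  seg 3: a=3 b=2744/3723 c=4791/2482 d=-12415/7446
  seg 4: a=4 b=-3011/7446 c=-3812/1241 d=1906/3723
S(3/2) = 66003/19856

Δ: Δ0=5, Δ1=4, Δ2=-2/3, Δ3=1, Δ4=-9/2
row 1: diag=4, rhs=-6; c'=1/4, d'=-3/2
row 2: denom=8−1·1/4=31/4; d'=(-28−1·-3/2)/(31/4)=-106/31
row 3: denom=8−3·12/31=212/31; d'=(10−3·-106/31)/(212/31)=157/53
row 4: denom=6−1·31/212=1241/212; d'=(-33−1·157/53)/(1241/212)=-7624/1241
back: M4=-7624/1241
back: M3=157/53−31/212·-7624/1241=4791/1241
back: M2=-106/31−12/31·4791/1241=-6098/1241
back: M1=-3/2−1/4·-6098/1241=-337/1241
M: M0=0, M1=-337/1241, M2=-6098/1241, M3=4791/1241, M4=-7624/1241, M5=0
seg 0: a=-4, c=M0/2=0, d=(M1−M0)/(6·1)=-337/7446, b=Δ0−h0·(2M0+M1)/6=37567/7446
seg 1: a=1, c=M1/2=-337/2482, d=(M2−M1)/(6·1)=-5761/7446, b=Δ1−h1·(2M1+M2)/6=18278/3723
seg 2: a=5, c=M2/2=-3049/1241, d=(M3−M2)/(6·3)=10889/22338, b=Δ2−h2·(2M2+M3)/6=17251/7446
seg 3: a=3, c=M3/2=4791/2482, d=(M4−M3)/(6·1)=-12415/7446, b=Δ3−h3·(2M3+M4)/6=2744/3723
seg 4: a=4, c=M4/2=-3812/1241, d=(M5−M4)/(6·2)=1906/3723, b=Δ4−h4·(2M4+M5)/6=-3011/7446
t_q=3/2 → seg 1, τ=1/2; S=1+18278/3723·τ+-337/2482·τ²+-5761/7446·τ³=66003/19856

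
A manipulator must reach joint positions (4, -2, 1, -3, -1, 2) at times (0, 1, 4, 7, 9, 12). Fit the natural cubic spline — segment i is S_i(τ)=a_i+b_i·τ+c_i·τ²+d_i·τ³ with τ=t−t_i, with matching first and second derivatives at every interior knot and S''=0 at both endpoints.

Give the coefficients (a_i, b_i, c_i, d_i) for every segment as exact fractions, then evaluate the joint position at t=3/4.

  seg 0: a=4 b=-1503/212 c=0 d=231/212
  seg 1: a=-2 b=-405/106 c=693/212 d=-1057/1908
  seg 2: a=1 b=177/212 c=-91/53 d=1897/5724
  seg 3: a=-3 b=-55/106 c=805/636 d=-161/636
  seg 4: a=-1 b=479/318 c=-161/636 d=161/5724
S(3/4) = -11635/13568

Δ: Δ0=-6, Δ1=1, Δ2=-4/3, Δ3=1, Δ4=1
row 1: diag=8, rhs=42; c'=3/8, d'=21/4
row 2: denom=12−3·3/8=87/8; d'=(-14−3·21/4)/(87/8)=-238/87
row 3: denom=10−3·8/29=266/29; d'=(14−3·-238/87)/(266/29)=46/19
row 4: denom=10−2·29/133=1272/133; d'=(0−2·46/19)/(1272/133)=-161/318
back: M4=-161/318
back: M3=46/19−29/133·-161/318=805/318
back: M2=-238/87−8/29·805/318=-182/53
back: M1=21/4−3/8·-182/53=693/106
M: M0=0, M1=693/106, M2=-182/53, M3=805/318, M4=-161/318, M5=0
seg 0: a=4, c=M0/2=0, d=(M1−M0)/(6·1)=231/212, b=Δ0−h0·(2M0+M1)/6=-1503/212
seg 1: a=-2, c=M1/2=693/212, d=(M2−M1)/(6·3)=-1057/1908, b=Δ1−h1·(2M1+M2)/6=-405/106
seg 2: a=1, c=M2/2=-91/53, d=(M3−M2)/(6·3)=1897/5724, b=Δ2−h2·(2M2+M3)/6=177/212
seg 3: a=-3, c=M3/2=805/636, d=(M4−M3)/(6·2)=-161/636, b=Δ3−h3·(2M3+M4)/6=-55/106
seg 4: a=-1, c=M4/2=-161/636, d=(M5−M4)/(6·3)=161/5724, b=Δ4−h4·(2M4+M5)/6=479/318
t_q=3/4 → seg 0, τ=3/4; S=4+-1503/212·τ+0·τ²+231/212·τ³=-11635/13568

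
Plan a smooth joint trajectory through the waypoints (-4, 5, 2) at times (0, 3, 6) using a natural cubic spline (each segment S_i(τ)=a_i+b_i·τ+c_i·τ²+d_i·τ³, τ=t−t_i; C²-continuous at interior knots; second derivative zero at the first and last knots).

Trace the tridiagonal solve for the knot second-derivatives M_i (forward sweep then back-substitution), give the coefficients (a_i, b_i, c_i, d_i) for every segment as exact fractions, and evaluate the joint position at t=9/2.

Δ: Δ0=3, Δ1=-1
row 1: diag=12, rhs=-24; c'=1/4, d'=-2
back: M1=-2
M: M0=0, M1=-2, M2=0
seg 0: a=-4, c=M0/2=0, d=(M1−M0)/(6·3)=-1/9, b=Δ0−h0·(2M0+M1)/6=4
seg 1: a=5, c=M1/2=-1, d=(M2−M1)/(6·3)=1/9, b=Δ1−h1·(2M1+M2)/6=1
t_q=9/2 → seg 1, τ=3/2; S=5+1·τ+-1·τ²+1/9·τ³=37/8

  seg 0: a=-4 b=4 c=0 d=-1/9
  seg 1: a=5 b=1 c=-1 d=1/9
S(9/2) = 37/8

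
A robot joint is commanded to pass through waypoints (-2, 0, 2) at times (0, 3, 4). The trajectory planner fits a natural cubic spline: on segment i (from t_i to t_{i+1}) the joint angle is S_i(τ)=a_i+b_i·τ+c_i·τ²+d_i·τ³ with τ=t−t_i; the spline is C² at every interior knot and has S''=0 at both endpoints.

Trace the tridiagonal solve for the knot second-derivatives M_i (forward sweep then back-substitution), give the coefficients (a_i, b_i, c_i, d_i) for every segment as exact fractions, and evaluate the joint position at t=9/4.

Δ: Δ0=2/3, Δ1=2
row 1: diag=8, rhs=8; c'=1/8, d'=1
back: M1=1
M: M0=0, M1=1, M2=0
seg 0: a=-2, c=M0/2=0, d=(M1−M0)/(6·3)=1/18, b=Δ0−h0·(2M0+M1)/6=1/6
seg 1: a=0, c=M1/2=1/2, d=(M2−M1)/(6·1)=-1/6, b=Δ1−h1·(2M1+M2)/6=5/3
t_q=9/4 → seg 0, τ=9/4; S=-2+1/6·τ+0·τ²+1/18·τ³=-127/128

  seg 0: a=-2 b=1/6 c=0 d=1/18
  seg 1: a=0 b=5/3 c=1/2 d=-1/6
S(9/4) = -127/128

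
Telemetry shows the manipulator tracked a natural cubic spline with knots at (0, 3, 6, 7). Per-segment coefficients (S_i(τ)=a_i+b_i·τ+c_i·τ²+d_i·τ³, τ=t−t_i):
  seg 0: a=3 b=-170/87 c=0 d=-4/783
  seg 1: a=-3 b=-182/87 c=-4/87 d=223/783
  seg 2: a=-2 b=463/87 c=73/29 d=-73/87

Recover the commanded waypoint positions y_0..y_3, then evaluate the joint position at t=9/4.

y_0 = S_0(0) = a_0 = 3
y_1 = S_1(0) = a_1 = -3
y_2 = S_2(0) = a_2 = -2
y_3 = S_2(1) = 5
t_q=9/4 is in segment 0 (τ=9/4); S_0(τ)=-675/464

y_0=3 y_1=-3 y_2=-2 y_3=5
S(9/4) = -675/464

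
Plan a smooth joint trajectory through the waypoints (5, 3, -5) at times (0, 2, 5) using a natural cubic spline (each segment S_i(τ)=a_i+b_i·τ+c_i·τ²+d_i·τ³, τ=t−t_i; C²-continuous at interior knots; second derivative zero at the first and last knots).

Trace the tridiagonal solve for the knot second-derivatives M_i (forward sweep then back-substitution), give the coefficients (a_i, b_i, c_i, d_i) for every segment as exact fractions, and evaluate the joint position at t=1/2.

  seg 0: a=5 b=-2/3 c=0 d=-1/12
  seg 1: a=3 b=-5/3 c=-1/2 d=1/18
S(1/2) = 149/32

Δ: Δ0=-1, Δ1=-8/3
row 1: diag=10, rhs=-10; c'=3/10, d'=-1
back: M1=-1
M: M0=0, M1=-1, M2=0
seg 0: a=5, c=M0/2=0, d=(M1−M0)/(6·2)=-1/12, b=Δ0−h0·(2M0+M1)/6=-2/3
seg 1: a=3, c=M1/2=-1/2, d=(M2−M1)/(6·3)=1/18, b=Δ1−h1·(2M1+M2)/6=-5/3
t_q=1/2 → seg 0, τ=1/2; S=5+-2/3·τ+0·τ²+-1/12·τ³=149/32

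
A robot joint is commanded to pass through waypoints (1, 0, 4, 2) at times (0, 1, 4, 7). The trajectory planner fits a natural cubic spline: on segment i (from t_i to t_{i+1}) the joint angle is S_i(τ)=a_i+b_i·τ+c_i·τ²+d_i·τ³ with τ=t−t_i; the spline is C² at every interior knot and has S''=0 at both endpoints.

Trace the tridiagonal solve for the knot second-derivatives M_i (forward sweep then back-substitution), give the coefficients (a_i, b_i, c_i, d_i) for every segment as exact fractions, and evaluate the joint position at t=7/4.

  seg 0: a=1 b=-121/87 c=0 d=34/87
  seg 1: a=0 b=-19/87 c=34/29 d=-19/87
  seg 2: a=4 b=80/87 c=-23/29 d=23/261
S(7/4) = 749/1856

Δ: Δ0=-1, Δ1=4/3, Δ2=-2/3
row 1: diag=8, rhs=14; c'=3/8, d'=7/4
row 2: denom=12−3·3/8=87/8; d'=(-12−3·7/4)/(87/8)=-46/29
back: M2=-46/29
back: M1=7/4−3/8·-46/29=68/29
M: M0=0, M1=68/29, M2=-46/29, M3=0
seg 0: a=1, c=M0/2=0, d=(M1−M0)/(6·1)=34/87, b=Δ0−h0·(2M0+M1)/6=-121/87
seg 1: a=0, c=M1/2=34/29, d=(M2−M1)/(6·3)=-19/87, b=Δ1−h1·(2M1+M2)/6=-19/87
seg 2: a=4, c=M2/2=-23/29, d=(M3−M2)/(6·3)=23/261, b=Δ2−h2·(2M2+M3)/6=80/87
t_q=7/4 → seg 1, τ=3/4; S=0+-19/87·τ+34/29·τ²+-19/87·τ³=749/1856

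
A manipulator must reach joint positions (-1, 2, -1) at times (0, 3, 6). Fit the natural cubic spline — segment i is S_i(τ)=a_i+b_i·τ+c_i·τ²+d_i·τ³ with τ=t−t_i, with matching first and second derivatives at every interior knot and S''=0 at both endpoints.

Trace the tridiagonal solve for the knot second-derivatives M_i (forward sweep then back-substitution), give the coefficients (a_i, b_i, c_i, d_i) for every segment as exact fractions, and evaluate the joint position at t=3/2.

Δ: Δ0=1, Δ1=-1
row 1: diag=12, rhs=-12; c'=1/4, d'=-1
back: M1=-1
M: M0=0, M1=-1, M2=0
seg 0: a=-1, c=M0/2=0, d=(M1−M0)/(6·3)=-1/18, b=Δ0−h0·(2M0+M1)/6=3/2
seg 1: a=2, c=M1/2=-1/2, d=(M2−M1)/(6·3)=1/18, b=Δ1−h1·(2M1+M2)/6=0
t_q=3/2 → seg 0, τ=3/2; S=-1+3/2·τ+0·τ²+-1/18·τ³=17/16

  seg 0: a=-1 b=3/2 c=0 d=-1/18
  seg 1: a=2 b=0 c=-1/2 d=1/18
S(3/2) = 17/16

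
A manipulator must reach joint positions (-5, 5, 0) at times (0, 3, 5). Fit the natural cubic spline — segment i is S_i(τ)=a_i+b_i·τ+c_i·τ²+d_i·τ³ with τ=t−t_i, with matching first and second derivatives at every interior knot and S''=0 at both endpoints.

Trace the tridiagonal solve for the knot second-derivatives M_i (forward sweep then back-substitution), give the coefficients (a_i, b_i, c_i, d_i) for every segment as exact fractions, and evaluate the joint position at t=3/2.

Δ: Δ0=10/3, Δ1=-5/2
row 1: diag=10, rhs=-35; c'=1/5, d'=-7/2
back: M1=-7/2
M: M0=0, M1=-7/2, M2=0
seg 0: a=-5, c=M0/2=0, d=(M1−M0)/(6·3)=-7/36, b=Δ0−h0·(2M0+M1)/6=61/12
seg 1: a=5, c=M1/2=-7/4, d=(M2−M1)/(6·2)=7/24, b=Δ1−h1·(2M1+M2)/6=-1/6
t_q=3/2 → seg 0, τ=3/2; S=-5+61/12·τ+0·τ²+-7/36·τ³=63/32

  seg 0: a=-5 b=61/12 c=0 d=-7/36
  seg 1: a=5 b=-1/6 c=-7/4 d=7/24
S(3/2) = 63/32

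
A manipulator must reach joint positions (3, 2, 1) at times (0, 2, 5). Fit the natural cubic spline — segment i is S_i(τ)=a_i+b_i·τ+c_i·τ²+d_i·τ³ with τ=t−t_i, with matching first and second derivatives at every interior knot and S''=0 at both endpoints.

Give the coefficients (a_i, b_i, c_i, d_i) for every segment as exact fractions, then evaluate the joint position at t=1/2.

  seg 0: a=3 b=-8/15 c=0 d=1/120
  seg 1: a=2 b=-13/30 c=1/20 d=-1/180
S(1/2) = 175/64

Δ: Δ0=-1/2, Δ1=-1/3
row 1: diag=10, rhs=1; c'=3/10, d'=1/10
back: M1=1/10
M: M0=0, M1=1/10, M2=0
seg 0: a=3, c=M0/2=0, d=(M1−M0)/(6·2)=1/120, b=Δ0−h0·(2M0+M1)/6=-8/15
seg 1: a=2, c=M1/2=1/20, d=(M2−M1)/(6·3)=-1/180, b=Δ1−h1·(2M1+M2)/6=-13/30
t_q=1/2 → seg 0, τ=1/2; S=3+-8/15·τ+0·τ²+1/120·τ³=175/64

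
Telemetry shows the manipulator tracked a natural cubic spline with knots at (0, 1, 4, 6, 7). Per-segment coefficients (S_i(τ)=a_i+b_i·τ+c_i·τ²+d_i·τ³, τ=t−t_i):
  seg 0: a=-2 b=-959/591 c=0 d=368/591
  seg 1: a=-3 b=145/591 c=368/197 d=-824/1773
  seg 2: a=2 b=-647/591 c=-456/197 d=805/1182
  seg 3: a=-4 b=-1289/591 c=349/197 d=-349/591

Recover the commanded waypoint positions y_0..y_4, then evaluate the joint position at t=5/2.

y_0 = S_0(0) = a_0 = -2
y_1 = S_1(0) = a_1 = -3
y_2 = S_2(0) = a_2 = 2
y_3 = S_3(0) = a_3 = -4
y_4 = S_3(1) = -5
t_q=5/2 is in segment 1 (τ=3/2); S_1(τ)=1/394

y_0=-2 y_1=-3 y_2=2 y_3=-4 y_4=-5
S(5/2) = 1/394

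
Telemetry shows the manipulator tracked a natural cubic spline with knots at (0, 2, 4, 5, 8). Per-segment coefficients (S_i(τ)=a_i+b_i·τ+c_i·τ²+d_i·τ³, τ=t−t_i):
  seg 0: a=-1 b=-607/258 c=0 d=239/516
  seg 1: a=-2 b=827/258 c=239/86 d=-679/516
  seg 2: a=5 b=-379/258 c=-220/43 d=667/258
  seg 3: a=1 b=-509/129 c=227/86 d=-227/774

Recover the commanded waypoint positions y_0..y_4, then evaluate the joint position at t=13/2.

y_0 = S_0(0) = a_0 = -1
y_1 = S_1(0) = a_1 = -2
y_2 = S_2(0) = a_2 = 5
y_3 = S_3(0) = a_3 = 1
y_4 = S_3(3) = 5
t_q=13/2 is in segment 3 (τ=3/2); S_3(τ)=21/688

y_0=-1 y_1=-2 y_2=5 y_3=1 y_4=5
S(13/2) = 21/688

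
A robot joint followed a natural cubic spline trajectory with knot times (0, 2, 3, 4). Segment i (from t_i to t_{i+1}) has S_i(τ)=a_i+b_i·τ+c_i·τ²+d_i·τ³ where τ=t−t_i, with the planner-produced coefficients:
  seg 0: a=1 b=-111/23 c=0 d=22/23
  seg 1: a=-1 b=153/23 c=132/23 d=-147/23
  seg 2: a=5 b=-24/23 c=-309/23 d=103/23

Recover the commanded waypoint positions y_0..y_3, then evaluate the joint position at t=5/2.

y_0 = S_0(0) = a_0 = 1
y_1 = S_1(0) = a_1 = -1
y_2 = S_2(0) = a_2 = 5
y_3 = S_2(1) = -5
t_q=5/2 is in segment 1 (τ=1/2); S_1(τ)=545/184

y_0=1 y_1=-1 y_2=5 y_3=-5
S(5/2) = 545/184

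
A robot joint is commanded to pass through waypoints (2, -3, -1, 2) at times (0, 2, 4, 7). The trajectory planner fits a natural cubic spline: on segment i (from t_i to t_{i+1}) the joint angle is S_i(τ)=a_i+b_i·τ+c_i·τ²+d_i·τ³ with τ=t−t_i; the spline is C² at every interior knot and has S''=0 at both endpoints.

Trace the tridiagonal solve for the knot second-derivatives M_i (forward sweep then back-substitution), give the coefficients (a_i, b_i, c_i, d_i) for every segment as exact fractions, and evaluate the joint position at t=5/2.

  seg 0: a=2 b=-65/19 c=0 d=35/152
  seg 1: a=-3 b=-25/38 c=105/76 d=-21/76
  seg 2: a=-1 b=59/38 c=-21/76 d=7/228
S(5/2) = -1835/608

Δ: Δ0=-5/2, Δ1=1, Δ2=1
row 1: diag=8, rhs=21; c'=1/4, d'=21/8
row 2: denom=10−2·1/4=19/2; d'=(0−2·21/8)/(19/2)=-21/38
back: M2=-21/38
back: M1=21/8−1/4·-21/38=105/38
M: M0=0, M1=105/38, M2=-21/38, M3=0
seg 0: a=2, c=M0/2=0, d=(M1−M0)/(6·2)=35/152, b=Δ0−h0·(2M0+M1)/6=-65/19
seg 1: a=-3, c=M1/2=105/76, d=(M2−M1)/(6·2)=-21/76, b=Δ1−h1·(2M1+M2)/6=-25/38
seg 2: a=-1, c=M2/2=-21/76, d=(M3−M2)/(6·3)=7/228, b=Δ2−h2·(2M2+M3)/6=59/38
t_q=5/2 → seg 1, τ=1/2; S=-3+-25/38·τ+105/76·τ²+-21/76·τ³=-1835/608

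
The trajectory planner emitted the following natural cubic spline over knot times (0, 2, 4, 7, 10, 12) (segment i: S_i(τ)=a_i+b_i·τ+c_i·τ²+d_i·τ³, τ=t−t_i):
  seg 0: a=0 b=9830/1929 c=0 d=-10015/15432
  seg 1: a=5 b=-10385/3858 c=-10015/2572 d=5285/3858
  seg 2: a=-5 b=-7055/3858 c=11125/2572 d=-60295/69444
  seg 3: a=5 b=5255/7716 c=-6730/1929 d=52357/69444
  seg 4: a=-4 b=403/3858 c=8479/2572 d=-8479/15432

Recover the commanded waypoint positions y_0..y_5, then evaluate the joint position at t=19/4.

y_0 = S_0(0) = a_0 = 0
y_1 = S_1(0) = a_1 = 5
y_2 = S_2(0) = a_2 = -5
y_3 = S_3(0) = a_3 = 5
y_4 = S_4(0) = a_4 = -4
y_5 = S_4(2) = 5
t_q=19/4 is in segment 2 (τ=3/4); S_2(τ)=-708595/164608

y_0=0 y_1=5 y_2=-5 y_3=5 y_4=-4 y_5=5
S(19/4) = -708595/164608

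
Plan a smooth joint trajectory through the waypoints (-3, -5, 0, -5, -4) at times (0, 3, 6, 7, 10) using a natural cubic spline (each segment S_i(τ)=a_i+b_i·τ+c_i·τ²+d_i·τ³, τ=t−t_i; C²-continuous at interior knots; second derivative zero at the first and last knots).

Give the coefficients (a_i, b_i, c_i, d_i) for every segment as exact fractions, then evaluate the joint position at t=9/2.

  seg 0: a=-3 b=-25/12 c=0 d=17/108
  seg 1: a=-5 b=13/6 c=17/12 d=-19/36
  seg 2: a=0 b=-43/12 c=-10/3 d=23/12
  seg 3: a=-5 b=-9/2 c=29/12 d=-29/108
S(9/2) = -11/32

Δ: Δ0=-2/3, Δ1=5/3, Δ2=-5, Δ3=1/3
row 1: diag=12, rhs=14; c'=1/4, d'=7/6
row 2: denom=8−3·1/4=29/4; d'=(-40−3·7/6)/(29/4)=-6
row 3: denom=8−1·4/29=228/29; d'=(32−1·-6)/(228/29)=29/6
back: M3=29/6
back: M2=-6−4/29·29/6=-20/3
back: M1=7/6−1/4·-20/3=17/6
M: M0=0, M1=17/6, M2=-20/3, M3=29/6, M4=0
seg 0: a=-3, c=M0/2=0, d=(M1−M0)/(6·3)=17/108, b=Δ0−h0·(2M0+M1)/6=-25/12
seg 1: a=-5, c=M1/2=17/12, d=(M2−M1)/(6·3)=-19/36, b=Δ1−h1·(2M1+M2)/6=13/6
seg 2: a=0, c=M2/2=-10/3, d=(M3−M2)/(6·1)=23/12, b=Δ2−h2·(2M2+M3)/6=-43/12
seg 3: a=-5, c=M3/2=29/12, d=(M4−M3)/(6·3)=-29/108, b=Δ3−h3·(2M3+M4)/6=-9/2
t_q=9/2 → seg 1, τ=3/2; S=-5+13/6·τ+17/12·τ²+-19/36·τ³=-11/32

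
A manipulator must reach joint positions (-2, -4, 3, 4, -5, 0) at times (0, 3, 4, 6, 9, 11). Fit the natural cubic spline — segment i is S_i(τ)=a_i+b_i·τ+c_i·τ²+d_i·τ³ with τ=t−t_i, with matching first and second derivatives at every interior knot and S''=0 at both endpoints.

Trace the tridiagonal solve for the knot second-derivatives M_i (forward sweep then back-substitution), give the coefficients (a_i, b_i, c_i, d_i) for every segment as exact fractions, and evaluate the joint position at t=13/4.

  seg 0: a=-2 b=-31483/7914 c=0 d=26207/71226
  seg 1: a=-4 b=23569/3957 c=26207/7914 d=-17947/7914
  seg 2: a=3 b=15237/2638 c=-13817/3957 d=6757/15828
  seg 3: a=4 b=-24283/7914 c=-7363/7914 d=11315/35613
  seg 4: a=-5 b=-571/7914 c=5089/2638 d=-5089/15828
S(13/4) = -394965/168832

Δ: Δ0=-2/3, Δ1=7, Δ2=1/2, Δ3=-3, Δ4=5/2
row 1: diag=8, rhs=46; c'=1/8, d'=23/4
row 2: denom=6−1·1/8=47/8; d'=(-39−1·23/4)/(47/8)=-358/47
row 3: denom=10−2·16/47=438/47; d'=(-21−2·-358/47)/(438/47)=-271/438
row 4: denom=10−3·47/146=1319/146; d'=(33−3·-271/438)/(1319/146)=5089/1319
back: M4=5089/1319
back: M3=-271/438−47/146·5089/1319=-7363/3957
back: M2=-358/47−16/47·-7363/3957=-27634/3957
back: M1=23/4−1/8·-27634/3957=26207/3957
M: M0=0, M1=26207/3957, M2=-27634/3957, M3=-7363/3957, M4=5089/1319, M5=0
seg 0: a=-2, c=M0/2=0, d=(M1−M0)/(6·3)=26207/71226, b=Δ0−h0·(2M0+M1)/6=-31483/7914
seg 1: a=-4, c=M1/2=26207/7914, d=(M2−M1)/(6·1)=-17947/7914, b=Δ1−h1·(2M1+M2)/6=23569/3957
seg 2: a=3, c=M2/2=-13817/3957, d=(M3−M2)/(6·2)=6757/15828, b=Δ2−h2·(2M2+M3)/6=15237/2638
seg 3: a=4, c=M3/2=-7363/7914, d=(M4−M3)/(6·3)=11315/35613, b=Δ3−h3·(2M3+M4)/6=-24283/7914
seg 4: a=-5, c=M4/2=5089/2638, d=(M5−M4)/(6·2)=-5089/15828, b=Δ4−h4·(2M4+M5)/6=-571/7914
t_q=13/4 → seg 1, τ=1/4; S=-4+23569/3957·τ+26207/7914·τ²+-17947/7914·τ³=-394965/168832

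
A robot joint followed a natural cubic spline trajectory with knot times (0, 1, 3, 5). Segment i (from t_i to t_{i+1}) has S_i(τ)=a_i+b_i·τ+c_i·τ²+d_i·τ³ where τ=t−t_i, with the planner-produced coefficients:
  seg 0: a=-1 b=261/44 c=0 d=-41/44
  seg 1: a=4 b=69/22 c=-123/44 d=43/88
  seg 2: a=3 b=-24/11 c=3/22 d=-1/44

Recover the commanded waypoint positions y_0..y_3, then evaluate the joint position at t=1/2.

y_0=-1 y_1=4 y_2=3 y_3=-1
S(1/2) = 651/352

y_0 = S_0(0) = a_0 = -1
y_1 = S_1(0) = a_1 = 4
y_2 = S_2(0) = a_2 = 3
y_3 = S_2(2) = -1
t_q=1/2 is in segment 0 (τ=1/2); S_0(τ)=651/352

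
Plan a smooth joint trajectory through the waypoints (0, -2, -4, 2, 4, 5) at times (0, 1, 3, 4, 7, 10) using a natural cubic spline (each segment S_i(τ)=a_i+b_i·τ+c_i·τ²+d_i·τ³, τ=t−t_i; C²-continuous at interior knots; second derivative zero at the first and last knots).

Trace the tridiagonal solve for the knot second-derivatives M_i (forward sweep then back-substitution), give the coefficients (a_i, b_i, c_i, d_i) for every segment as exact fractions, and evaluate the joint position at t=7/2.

Δ: Δ0=-2, Δ1=-1, Δ2=6, Δ3=2/3, Δ4=1/3
row 1: diag=6, rhs=6; c'=1/3, d'=1
row 2: denom=6−2·1/3=16/3; d'=(42−2·1)/(16/3)=15/2
row 3: denom=8−1·3/16=125/16; d'=(-32−1·15/2)/(125/16)=-632/125
row 4: denom=12−3·48/125=1356/125; d'=(-2−3·-632/125)/(1356/125)=823/678
back: M4=823/678
back: M3=-632/125−48/125·823/678=-624/113
back: M2=15/2−3/16·-624/113=1929/226
back: M1=1−1/3·1929/226=-417/226
M: M0=0, M1=-417/226, M2=1929/226, M3=-624/113, M4=823/678, M5=0
seg 0: a=0, c=M0/2=0, d=(M1−M0)/(6·1)=-139/452, b=Δ0−h0·(2M0+M1)/6=-765/452
seg 1: a=-2, c=M1/2=-417/452, d=(M2−M1)/(6·2)=391/452, b=Δ1−h1·(2M1+M2)/6=-591/226
seg 2: a=-4, c=M2/2=1929/452, d=(M3−M2)/(6·1)=-1059/452, b=Δ2−h2·(2M2+M3)/6=921/226
seg 3: a=2, c=M3/2=-312/113, d=(M4−M3)/(6·3)=4567/12204, b=Δ3−h3·(2M3+M4)/6=2523/452
seg 4: a=4, c=M4/2=823/1356, d=(M5−M4)/(6·3)=-823/12204, b=Δ4−h4·(2M4+M5)/6=-199/226
t_q=7/2 → seg 2, τ=1/2; S=-4+921/226·τ+1929/452·τ²+-1059/452·τ³=-4297/3616

  seg 0: a=0 b=-765/452 c=0 d=-139/452
  seg 1: a=-2 b=-591/226 c=-417/452 d=391/452
  seg 2: a=-4 b=921/226 c=1929/452 d=-1059/452
  seg 3: a=2 b=2523/452 c=-312/113 d=4567/12204
  seg 4: a=4 b=-199/226 c=823/1356 d=-823/12204
S(7/2) = -4297/3616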